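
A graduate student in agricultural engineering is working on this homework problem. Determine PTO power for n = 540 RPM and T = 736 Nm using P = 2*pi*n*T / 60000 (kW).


P = 2*pi*n*T / 60000
  = 2*pi * 540 * 736 / 60000
  = 2497189.17 / 60000
  = 41.62 kW


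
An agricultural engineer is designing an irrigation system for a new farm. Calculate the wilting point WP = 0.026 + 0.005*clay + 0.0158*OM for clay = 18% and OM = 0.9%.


WP = 0.026 + 0.005*18 + 0.0158*0.9
   = 0.026 + 0.0900 + 0.0142
   = 0.1302


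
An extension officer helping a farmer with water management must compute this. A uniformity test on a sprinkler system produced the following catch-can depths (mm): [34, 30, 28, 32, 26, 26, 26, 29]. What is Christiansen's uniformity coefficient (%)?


xbar = 231 / 8 = 28.875
sum|xi - xbar| = 19
CU = 100 * (1 - 19 / (8 * 28.875))
   = 100 * (1 - 0.0823)
   = 91.77%


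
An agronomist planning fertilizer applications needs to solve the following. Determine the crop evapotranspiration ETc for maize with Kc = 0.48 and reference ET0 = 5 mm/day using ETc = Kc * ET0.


ETc = Kc * ET0
    = 0.48 * 5
    = 2.40 mm/day


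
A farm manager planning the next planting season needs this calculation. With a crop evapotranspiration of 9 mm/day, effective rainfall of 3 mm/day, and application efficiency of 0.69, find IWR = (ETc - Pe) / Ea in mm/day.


IWR = (ETc - Pe) / Ea
    = (9 - 3) / 0.69
    = 6 / 0.69
    = 8.70 mm/day


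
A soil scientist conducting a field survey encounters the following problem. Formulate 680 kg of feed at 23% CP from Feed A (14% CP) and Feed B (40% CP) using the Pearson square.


parts_A = CP_b - target = 40 - 23 = 17
parts_B = target - CP_a = 23 - 14 = 9
total_parts = 17 + 9 = 26
Feed A = 680 * 17 / 26 = 444.62 kg
Feed B = 680 * 9 / 26 = 235.38 kg

444.62 kg


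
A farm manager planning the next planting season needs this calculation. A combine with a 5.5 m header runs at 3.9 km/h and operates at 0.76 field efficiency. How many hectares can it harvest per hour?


C = w * v * eta_f / 10
  = 5.5 * 3.9 * 0.76 / 10
  = 16.30 / 10
  = 1.63 ha/h


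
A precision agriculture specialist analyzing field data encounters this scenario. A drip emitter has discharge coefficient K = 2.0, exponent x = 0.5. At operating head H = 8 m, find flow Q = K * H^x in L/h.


Q = K * H^x
  = 2.0 * 8^0.5
  = 2.0 * 2.8284
  = 5.66 L/h


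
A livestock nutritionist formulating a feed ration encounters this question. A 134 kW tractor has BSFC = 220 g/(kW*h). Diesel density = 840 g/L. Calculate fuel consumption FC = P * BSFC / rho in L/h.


FC = P * BSFC / rho_fuel
   = 134 * 220 / 840
   = 29480 / 840
   = 35.10 L/h


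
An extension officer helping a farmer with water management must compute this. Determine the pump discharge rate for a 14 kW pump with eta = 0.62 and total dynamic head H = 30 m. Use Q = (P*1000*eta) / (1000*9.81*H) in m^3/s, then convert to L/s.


Q = (P * 1000 * eta) / (rho * g * H)
  = (14 * 1000 * 0.62) / (1000 * 9.81 * 30)
  = 8680 / 294300
  = 0.02949 m^3/s = 29.49 L/s


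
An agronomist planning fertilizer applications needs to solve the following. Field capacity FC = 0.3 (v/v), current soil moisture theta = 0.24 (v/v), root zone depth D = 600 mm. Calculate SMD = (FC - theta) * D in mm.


SMD = (FC - theta) * D
    = (0.3 - 0.24) * 600
    = 0.060 * 600
    = 36 mm


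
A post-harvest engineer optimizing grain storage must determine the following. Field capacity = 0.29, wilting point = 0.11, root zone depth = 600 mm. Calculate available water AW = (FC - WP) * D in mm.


AW = (FC - WP) * D
   = (0.29 - 0.11) * 600
   = 0.18 * 600
   = 108 mm


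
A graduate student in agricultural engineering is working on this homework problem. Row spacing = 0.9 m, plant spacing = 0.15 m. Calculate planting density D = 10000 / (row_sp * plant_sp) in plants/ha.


D = 10000 / (row_sp * plant_sp)
  = 10000 / (0.9 * 0.15)
  = 10000 / 0.1350
  = 74074.07 plants/ha


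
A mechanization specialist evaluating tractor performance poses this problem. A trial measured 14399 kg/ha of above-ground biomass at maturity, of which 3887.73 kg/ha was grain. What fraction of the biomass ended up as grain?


HI = grain_yield / biomass
   = 3887.73 / 14399
   = 0.27


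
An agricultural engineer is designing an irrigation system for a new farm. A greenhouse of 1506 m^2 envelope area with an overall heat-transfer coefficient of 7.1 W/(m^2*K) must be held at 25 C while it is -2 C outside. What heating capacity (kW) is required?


dT = 25 - (-2) = 27 K
Q = U * A * dT
  = 7.1 * 1506 * 27
  = 288700.20 W = 288.70 kW


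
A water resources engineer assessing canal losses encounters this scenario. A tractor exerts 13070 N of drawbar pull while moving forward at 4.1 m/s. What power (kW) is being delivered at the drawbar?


P = F * v / 1000
  = 13070 * 4.1 / 1000
  = 53587 / 1000
  = 53.59 kW


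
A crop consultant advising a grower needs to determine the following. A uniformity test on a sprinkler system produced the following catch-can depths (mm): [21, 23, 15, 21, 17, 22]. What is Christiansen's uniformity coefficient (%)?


xbar = 119 / 6 = 19.833
sum|xi - xbar| = 15.333
CU = 100 * (1 - 15.333 / (6 * 19.833))
   = 100 * (1 - 0.1289)
   = 87.11%


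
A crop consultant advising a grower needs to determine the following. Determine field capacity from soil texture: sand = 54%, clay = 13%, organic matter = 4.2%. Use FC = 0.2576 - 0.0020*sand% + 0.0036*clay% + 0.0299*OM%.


FC = 0.2576 - 0.0020*54 + 0.0036*13 + 0.0299*4.2
   = 0.2576 - 0.1080 + 0.0468 + 0.1256
   = 0.3220


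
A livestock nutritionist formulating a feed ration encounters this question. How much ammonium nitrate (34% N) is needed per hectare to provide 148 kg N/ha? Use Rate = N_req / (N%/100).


Rate = N_required / (N_content / 100)
     = 148 / (34 / 100)
     = 148 / 0.34
     = 435.29 kg/ha


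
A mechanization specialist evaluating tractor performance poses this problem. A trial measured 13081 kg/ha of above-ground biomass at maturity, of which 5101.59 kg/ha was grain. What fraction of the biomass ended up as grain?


HI = grain_yield / biomass
   = 5101.59 / 13081
   = 0.39


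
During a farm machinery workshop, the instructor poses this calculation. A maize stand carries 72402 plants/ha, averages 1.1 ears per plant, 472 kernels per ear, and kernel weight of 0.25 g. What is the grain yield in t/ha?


Y = density * ears * kernels * kw
  = 72402 * 1.1 * 472 * 0.25 g/ha
  = 9397779.60 g/ha
  = 9397.78 kg/ha = 9.40 t/ha


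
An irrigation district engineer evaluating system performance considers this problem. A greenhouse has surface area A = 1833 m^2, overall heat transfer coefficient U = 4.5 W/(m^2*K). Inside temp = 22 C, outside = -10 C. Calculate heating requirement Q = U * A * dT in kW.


dT = 22 - (-10) = 32 K
Q = U * A * dT
  = 4.5 * 1833 * 32
  = 263952 W = 263.95 kW


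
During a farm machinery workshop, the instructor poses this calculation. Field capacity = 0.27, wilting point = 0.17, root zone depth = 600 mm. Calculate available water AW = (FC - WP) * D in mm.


AW = (FC - WP) * D
   = (0.27 - 0.17) * 600
   = 0.10 * 600
   = 60 mm


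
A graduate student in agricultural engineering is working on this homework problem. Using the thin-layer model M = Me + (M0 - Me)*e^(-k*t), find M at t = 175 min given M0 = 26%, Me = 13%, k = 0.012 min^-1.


M = Me + (M0 - Me) * e^(-k*t)
  = 13 + (26 - 13) * e^(-0.012*175)
  = 13 + 13 * e^(-2.100)
  = 13 + 13 * 0.12246
  = 13 + 1.5919
  = 14.59%


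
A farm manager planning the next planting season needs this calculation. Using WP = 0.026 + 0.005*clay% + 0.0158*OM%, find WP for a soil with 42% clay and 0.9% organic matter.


WP = 0.026 + 0.005*42 + 0.0158*0.9
   = 0.026 + 0.2100 + 0.0142
   = 0.2502


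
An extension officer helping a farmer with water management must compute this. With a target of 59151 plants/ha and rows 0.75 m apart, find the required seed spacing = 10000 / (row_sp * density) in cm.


spacing = 10000 / (row_sp * density)
        = 10000 / (0.75 * 59151)
        = 10000 / 44363.25
        = 0.22541 m = 22.54 cm


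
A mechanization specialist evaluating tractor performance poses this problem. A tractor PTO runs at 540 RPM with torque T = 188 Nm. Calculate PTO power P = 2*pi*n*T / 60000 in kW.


P = 2*pi*n*T / 60000
  = 2*pi * 540 * 188 / 60000
  = 637868.97 / 60000
  = 10.63 kW


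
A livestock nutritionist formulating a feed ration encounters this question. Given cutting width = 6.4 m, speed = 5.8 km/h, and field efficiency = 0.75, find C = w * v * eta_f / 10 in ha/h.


C = w * v * eta_f / 10
  = 6.4 * 5.8 * 0.75 / 10
  = 27.84 / 10
  = 2.78 ha/h


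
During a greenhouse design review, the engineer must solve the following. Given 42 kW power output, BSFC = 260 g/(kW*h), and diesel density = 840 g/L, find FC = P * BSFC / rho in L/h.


FC = P * BSFC / rho_fuel
   = 42 * 260 / 840
   = 10920 / 840
   = 13 L/h


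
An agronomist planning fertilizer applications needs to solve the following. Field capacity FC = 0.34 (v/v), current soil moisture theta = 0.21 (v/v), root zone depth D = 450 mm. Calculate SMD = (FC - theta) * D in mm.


SMD = (FC - theta) * D
    = (0.34 - 0.21) * 450
    = 0.130 * 450
    = 58.50 mm


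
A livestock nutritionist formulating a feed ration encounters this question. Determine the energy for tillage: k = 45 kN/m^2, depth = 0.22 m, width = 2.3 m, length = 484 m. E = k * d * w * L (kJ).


E = k * d * w * L
  = 45 * 0.22 * 2.3 * 484
  = 11020.68 kJ


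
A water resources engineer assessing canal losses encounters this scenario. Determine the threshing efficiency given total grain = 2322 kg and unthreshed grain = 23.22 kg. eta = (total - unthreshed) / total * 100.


eta = (total - unthreshed) / total * 100
    = (2322 - 23.22) / 2322 * 100
    = 2298.78 / 2322 * 100
    = 99%


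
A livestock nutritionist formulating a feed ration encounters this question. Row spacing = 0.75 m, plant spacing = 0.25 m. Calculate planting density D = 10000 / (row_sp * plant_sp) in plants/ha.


D = 10000 / (row_sp * plant_sp)
  = 10000 / (0.75 * 0.25)
  = 10000 / 0.1875
  = 53333.33 plants/ha


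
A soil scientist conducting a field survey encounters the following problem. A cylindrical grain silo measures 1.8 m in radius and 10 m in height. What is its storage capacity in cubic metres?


V = pi * r^2 * h
  = pi * 1.8^2 * 10
  = pi * 3.24 * 10
  = 101.79 m^3


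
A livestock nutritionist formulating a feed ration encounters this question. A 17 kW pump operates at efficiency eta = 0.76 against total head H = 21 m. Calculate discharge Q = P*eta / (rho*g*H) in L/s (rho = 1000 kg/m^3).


Q = (P * 1000 * eta) / (rho * g * H)
  = (17 * 1000 * 0.76) / (1000 * 9.81 * 21)
  = 12920 / 206010
  = 0.06272 m^3/s = 62.72 L/s


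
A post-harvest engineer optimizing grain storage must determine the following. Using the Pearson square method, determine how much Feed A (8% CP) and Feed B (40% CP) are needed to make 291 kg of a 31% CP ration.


parts_A = CP_b - target = 40 - 31 = 9
parts_B = target - CP_a = 31 - 8 = 23
total_parts = 9 + 23 = 32
Feed A = 291 * 9 / 32 = 81.84 kg
Feed B = 291 * 23 / 32 = 209.16 kg

81.84 kg


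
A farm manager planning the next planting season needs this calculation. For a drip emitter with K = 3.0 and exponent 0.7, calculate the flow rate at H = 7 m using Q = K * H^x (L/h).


Q = K * H^x
  = 3.0 * 7^0.7
  = 3.0 * 3.9045
  = 11.71 L/h


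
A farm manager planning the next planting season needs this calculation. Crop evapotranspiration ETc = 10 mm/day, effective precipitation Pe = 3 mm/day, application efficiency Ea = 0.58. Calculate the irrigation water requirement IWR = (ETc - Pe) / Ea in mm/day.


IWR = (ETc - Pe) / Ea
    = (10 - 3) / 0.58
    = 7 / 0.58
    = 12.07 mm/day


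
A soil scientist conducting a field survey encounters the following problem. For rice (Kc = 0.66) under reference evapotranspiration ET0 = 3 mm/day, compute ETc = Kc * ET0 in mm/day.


ETc = Kc * ET0
    = 0.66 * 3
    = 1.98 mm/day


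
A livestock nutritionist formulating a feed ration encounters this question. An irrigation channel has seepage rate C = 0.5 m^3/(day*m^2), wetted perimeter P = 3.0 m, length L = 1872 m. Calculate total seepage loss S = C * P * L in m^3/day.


S = C * P * L
  = 0.5 * 3.0 * 1872
  = 2808 m^3/day


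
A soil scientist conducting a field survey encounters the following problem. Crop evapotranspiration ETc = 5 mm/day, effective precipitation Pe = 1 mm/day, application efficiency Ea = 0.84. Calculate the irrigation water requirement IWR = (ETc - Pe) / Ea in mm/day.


IWR = (ETc - Pe) / Ea
    = (5 - 1) / 0.84
    = 4 / 0.84
    = 4.76 mm/day


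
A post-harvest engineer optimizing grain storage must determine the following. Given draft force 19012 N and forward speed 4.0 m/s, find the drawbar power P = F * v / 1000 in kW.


P = F * v / 1000
  = 19012 * 4.0 / 1000
  = 76048 / 1000
  = 76.05 kW


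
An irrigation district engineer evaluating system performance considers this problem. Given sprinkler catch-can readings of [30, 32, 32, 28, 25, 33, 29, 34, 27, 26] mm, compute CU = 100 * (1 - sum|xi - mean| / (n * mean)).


xbar = 296 / 10 = 29.600
sum|xi - xbar| = 26
CU = 100 * (1 - 26 / (10 * 29.600))
   = 100 * (1 - 0.0878)
   = 91.22%


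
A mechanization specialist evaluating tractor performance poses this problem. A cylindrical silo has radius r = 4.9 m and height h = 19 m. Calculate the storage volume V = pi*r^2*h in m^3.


V = pi * r^2 * h
  = pi * 4.9^2 * 19
  = pi * 24.01 * 19
  = 1433.16 m^3


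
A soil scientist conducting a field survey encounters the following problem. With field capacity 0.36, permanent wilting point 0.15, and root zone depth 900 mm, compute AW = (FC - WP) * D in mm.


AW = (FC - WP) * D
   = (0.36 - 0.15) * 900
   = 0.21 * 900
   = 189 mm


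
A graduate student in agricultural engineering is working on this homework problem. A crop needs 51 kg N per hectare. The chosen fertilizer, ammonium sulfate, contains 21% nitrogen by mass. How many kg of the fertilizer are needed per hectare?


Rate = N_required / (N_content / 100)
     = 51 / (21 / 100)
     = 51 / 0.21
     = 242.86 kg/ha


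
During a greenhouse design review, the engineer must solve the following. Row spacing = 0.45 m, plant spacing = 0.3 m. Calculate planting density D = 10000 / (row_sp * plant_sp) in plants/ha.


D = 10000 / (row_sp * plant_sp)
  = 10000 / (0.45 * 0.3)
  = 10000 / 0.1350
  = 74074.07 plants/ha


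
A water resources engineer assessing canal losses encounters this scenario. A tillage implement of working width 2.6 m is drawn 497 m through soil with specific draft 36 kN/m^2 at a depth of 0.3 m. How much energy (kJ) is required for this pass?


E = k * d * w * L
  = 36 * 0.3 * 2.6 * 497
  = 13955.76 kJ


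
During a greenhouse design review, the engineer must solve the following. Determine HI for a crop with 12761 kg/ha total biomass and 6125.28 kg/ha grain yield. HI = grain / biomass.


HI = grain_yield / biomass
   = 6125.28 / 12761
   = 0.48


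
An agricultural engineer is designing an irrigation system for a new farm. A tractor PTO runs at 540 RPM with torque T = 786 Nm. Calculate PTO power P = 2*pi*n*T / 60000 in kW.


P = 2*pi*n*T / 60000
  = 2*pi * 540 * 786 / 60000
  = 2666835.17 / 60000
  = 44.45 kW


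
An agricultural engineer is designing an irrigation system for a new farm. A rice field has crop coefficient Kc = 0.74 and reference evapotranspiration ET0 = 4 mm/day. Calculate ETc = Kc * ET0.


ETc = Kc * ET0
    = 0.74 * 4
    = 2.96 mm/day


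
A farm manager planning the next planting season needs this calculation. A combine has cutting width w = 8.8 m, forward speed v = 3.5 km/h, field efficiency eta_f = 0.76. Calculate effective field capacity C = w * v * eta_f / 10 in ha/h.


C = w * v * eta_f / 10
  = 8.8 * 3.5 * 0.76 / 10
  = 23.41 / 10
  = 2.34 ha/h


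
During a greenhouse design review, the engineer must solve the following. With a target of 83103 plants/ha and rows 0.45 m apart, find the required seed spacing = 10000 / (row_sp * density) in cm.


spacing = 10000 / (row_sp * density)
        = 10000 / (0.45 * 83103)
        = 10000 / 37396.35
        = 0.26741 m = 26.74 cm


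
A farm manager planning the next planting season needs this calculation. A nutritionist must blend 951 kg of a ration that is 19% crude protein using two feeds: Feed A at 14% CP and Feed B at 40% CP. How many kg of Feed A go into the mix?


parts_A = CP_b - target = 40 - 19 = 21
parts_B = target - CP_a = 19 - 14 = 5
total_parts = 21 + 5 = 26
Feed A = 951 * 21 / 26 = 768.12 kg
Feed B = 951 * 5 / 26 = 182.88 kg

768.12 kg


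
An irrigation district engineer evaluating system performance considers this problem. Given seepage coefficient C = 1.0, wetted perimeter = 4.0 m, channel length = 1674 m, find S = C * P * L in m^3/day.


S = C * P * L
  = 1.0 * 4.0 * 1674
  = 6696 m^3/day


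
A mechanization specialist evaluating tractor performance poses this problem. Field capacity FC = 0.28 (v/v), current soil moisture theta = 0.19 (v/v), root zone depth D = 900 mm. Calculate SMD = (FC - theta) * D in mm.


SMD = (FC - theta) * D
    = (0.28 - 0.19) * 900
    = 0.090 * 900
    = 81 mm


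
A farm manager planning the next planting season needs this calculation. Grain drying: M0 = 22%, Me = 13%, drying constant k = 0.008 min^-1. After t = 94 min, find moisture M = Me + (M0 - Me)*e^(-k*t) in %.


M = Me + (M0 - Me) * e^(-k*t)
  = 13 + (22 - 13) * e^(-0.008*94)
  = 13 + 9 * e^(-0.752)
  = 13 + 9 * 0.47142
  = 13 + 4.2428
  = 17.24%


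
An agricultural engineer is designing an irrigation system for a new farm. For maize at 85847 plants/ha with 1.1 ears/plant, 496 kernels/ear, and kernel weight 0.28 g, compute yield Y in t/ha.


Y = density * ears * kernels * kw
  = 85847 * 1.1 * 496 * 0.28 g/ha
  = 13114674.50 g/ha
  = 13114.67 kg/ha = 13.11 t/ha


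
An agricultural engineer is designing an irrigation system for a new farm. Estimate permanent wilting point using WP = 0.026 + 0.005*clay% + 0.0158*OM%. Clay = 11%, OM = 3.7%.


WP = 0.026 + 0.005*11 + 0.0158*3.7
   = 0.026 + 0.0550 + 0.0585
   = 0.1395


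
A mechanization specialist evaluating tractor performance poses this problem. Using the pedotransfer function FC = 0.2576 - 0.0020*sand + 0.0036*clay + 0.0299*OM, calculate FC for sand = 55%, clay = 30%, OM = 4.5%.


FC = 0.2576 - 0.0020*55 + 0.0036*30 + 0.0299*4.5
   = 0.2576 - 0.1100 + 0.1080 + 0.1346
   = 0.3902


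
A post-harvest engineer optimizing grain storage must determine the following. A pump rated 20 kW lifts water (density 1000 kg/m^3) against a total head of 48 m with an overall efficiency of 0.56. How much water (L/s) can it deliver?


Q = (P * 1000 * eta) / (rho * g * H)
  = (20 * 1000 * 0.56) / (1000 * 9.81 * 48)
  = 11200 / 470880
  = 0.02379 m^3/s = 23.79 L/s


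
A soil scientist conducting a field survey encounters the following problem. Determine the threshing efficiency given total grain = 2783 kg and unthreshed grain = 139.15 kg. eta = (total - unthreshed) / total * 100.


eta = (total - unthreshed) / total * 100
    = (2783 - 139.15) / 2783 * 100
    = 2643.85 / 2783 * 100
    = 95%


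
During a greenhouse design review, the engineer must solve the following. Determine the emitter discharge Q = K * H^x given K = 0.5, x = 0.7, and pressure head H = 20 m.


Q = K * H^x
  = 0.5 * 20^0.7
  = 0.5 * 8.1418
  = 4.07 L/h


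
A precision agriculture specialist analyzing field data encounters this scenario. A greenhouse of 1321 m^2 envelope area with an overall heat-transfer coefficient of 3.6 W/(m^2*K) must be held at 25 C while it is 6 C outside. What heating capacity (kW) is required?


dT = 25 - (6) = 19 K
Q = U * A * dT
  = 3.6 * 1321 * 19
  = 90356.40 W = 90.36 kW


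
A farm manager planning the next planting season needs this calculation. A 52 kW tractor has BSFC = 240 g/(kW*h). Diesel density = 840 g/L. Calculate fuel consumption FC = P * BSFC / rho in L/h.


FC = P * BSFC / rho_fuel
   = 52 * 240 / 840
   = 12480 / 840
   = 14.86 L/h


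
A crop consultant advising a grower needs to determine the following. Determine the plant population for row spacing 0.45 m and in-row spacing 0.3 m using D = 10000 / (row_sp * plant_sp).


D = 10000 / (row_sp * plant_sp)
  = 10000 / (0.45 * 0.3)
  = 10000 / 0.1350
  = 74074.07 plants/ha


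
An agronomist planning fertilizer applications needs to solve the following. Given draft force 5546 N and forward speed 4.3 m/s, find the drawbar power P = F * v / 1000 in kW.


P = F * v / 1000
  = 5546 * 4.3 / 1000
  = 23847.80 / 1000
  = 23.85 kW


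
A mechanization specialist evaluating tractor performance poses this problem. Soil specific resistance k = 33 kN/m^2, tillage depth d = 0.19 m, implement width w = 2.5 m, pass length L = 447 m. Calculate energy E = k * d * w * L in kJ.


E = k * d * w * L
  = 33 * 0.19 * 2.5 * 447
  = 7006.73 kJ


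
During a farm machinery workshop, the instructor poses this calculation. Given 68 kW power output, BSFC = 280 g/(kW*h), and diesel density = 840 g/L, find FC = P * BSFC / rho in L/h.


FC = P * BSFC / rho_fuel
   = 68 * 280 / 840
   = 19040 / 840
   = 22.67 L/h


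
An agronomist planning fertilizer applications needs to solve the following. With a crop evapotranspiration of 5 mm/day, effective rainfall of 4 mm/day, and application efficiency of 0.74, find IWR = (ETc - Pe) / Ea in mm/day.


IWR = (ETc - Pe) / Ea
    = (5 - 4) / 0.74
    = 1 / 0.74
    = 1.35 mm/day


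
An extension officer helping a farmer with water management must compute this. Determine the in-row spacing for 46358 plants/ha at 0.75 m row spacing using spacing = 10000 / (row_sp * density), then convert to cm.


spacing = 10000 / (row_sp * density)
        = 10000 / (0.75 * 46358)
        = 10000 / 34768.50
        = 0.28762 m = 28.76 cm


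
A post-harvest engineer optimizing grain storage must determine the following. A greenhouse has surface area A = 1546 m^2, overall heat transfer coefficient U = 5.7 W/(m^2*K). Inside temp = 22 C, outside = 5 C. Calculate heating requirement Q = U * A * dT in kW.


dT = 22 - (5) = 17 K
Q = U * A * dT
  = 5.7 * 1546 * 17
  = 149807.40 W = 149.81 kW


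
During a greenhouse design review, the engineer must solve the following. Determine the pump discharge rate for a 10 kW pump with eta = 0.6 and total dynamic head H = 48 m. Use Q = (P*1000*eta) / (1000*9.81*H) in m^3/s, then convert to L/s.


Q = (P * 1000 * eta) / (rho * g * H)
  = (10 * 1000 * 0.6) / (1000 * 9.81 * 48)
  = 6000 / 470880
  = 0.01274 m^3/s = 12.74 L/s


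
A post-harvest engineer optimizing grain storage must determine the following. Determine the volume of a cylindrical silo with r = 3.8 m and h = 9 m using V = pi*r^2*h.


V = pi * r^2 * h
  = pi * 3.8^2 * 9
  = pi * 14.44 * 9
  = 408.28 m^3


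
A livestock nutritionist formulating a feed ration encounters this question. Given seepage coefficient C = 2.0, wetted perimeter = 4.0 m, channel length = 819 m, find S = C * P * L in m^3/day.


S = C * P * L
  = 2.0 * 4.0 * 819
  = 6552 m^3/day


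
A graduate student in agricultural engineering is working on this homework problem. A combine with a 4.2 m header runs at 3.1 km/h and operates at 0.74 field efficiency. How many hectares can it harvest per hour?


C = w * v * eta_f / 10
  = 4.2 * 3.1 * 0.74 / 10
  = 9.63 / 10
  = 0.96 ha/h


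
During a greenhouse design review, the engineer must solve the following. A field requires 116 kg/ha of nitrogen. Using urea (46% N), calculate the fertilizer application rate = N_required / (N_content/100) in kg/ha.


Rate = N_required / (N_content / 100)
     = 116 / (46 / 100)
     = 116 / 0.46
     = 252.17 kg/ha


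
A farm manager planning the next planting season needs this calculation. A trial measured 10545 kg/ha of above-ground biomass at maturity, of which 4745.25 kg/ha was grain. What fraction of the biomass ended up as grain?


HI = grain_yield / biomass
   = 4745.25 / 10545
   = 0.45


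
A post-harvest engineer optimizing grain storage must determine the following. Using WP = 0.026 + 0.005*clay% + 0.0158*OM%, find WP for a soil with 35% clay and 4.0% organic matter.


WP = 0.026 + 0.005*35 + 0.0158*4.0
   = 0.026 + 0.1750 + 0.0632
   = 0.2642


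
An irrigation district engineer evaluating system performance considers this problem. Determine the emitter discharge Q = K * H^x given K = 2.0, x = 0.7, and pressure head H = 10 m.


Q = K * H^x
  = 2.0 * 10^0.7
  = 2.0 * 5.0119
  = 10.02 L/h


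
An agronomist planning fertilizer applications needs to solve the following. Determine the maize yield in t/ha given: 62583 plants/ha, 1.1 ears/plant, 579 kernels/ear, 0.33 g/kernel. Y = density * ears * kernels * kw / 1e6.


Y = density * ears * kernels * kw
  = 62583 * 1.1 * 579 * 0.33 g/ha
  = 13153507.19 g/ha
  = 13153.51 kg/ha = 13.15 t/ha


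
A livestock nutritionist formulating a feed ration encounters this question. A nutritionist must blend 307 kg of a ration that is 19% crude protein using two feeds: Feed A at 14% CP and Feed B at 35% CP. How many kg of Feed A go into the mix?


parts_A = CP_b - target = 35 - 19 = 16
parts_B = target - CP_a = 19 - 14 = 5
total_parts = 16 + 5 = 21
Feed A = 307 * 16 / 21 = 233.90 kg
Feed B = 307 * 5 / 21 = 73.10 kg

233.90 kg


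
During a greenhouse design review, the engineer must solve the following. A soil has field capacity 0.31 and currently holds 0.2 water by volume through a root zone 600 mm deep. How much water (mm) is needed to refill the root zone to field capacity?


SMD = (FC - theta) * D
    = (0.31 - 0.2) * 600
    = 0.110 * 600
    = 66 mm


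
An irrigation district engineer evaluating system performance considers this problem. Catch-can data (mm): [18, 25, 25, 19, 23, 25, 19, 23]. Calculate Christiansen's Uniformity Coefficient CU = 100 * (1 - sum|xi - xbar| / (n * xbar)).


xbar = 177 / 8 = 22.125
sum|xi - xbar| = 20.750
CU = 100 * (1 - 20.750 / (8 * 22.125))
   = 100 * (1 - 0.1172)
   = 88.28%


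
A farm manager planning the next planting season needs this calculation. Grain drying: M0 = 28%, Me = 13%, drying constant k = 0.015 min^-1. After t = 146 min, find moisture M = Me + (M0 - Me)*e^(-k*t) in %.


M = Me + (M0 - Me) * e^(-k*t)
  = 13 + (28 - 13) * e^(-0.015*146)
  = 13 + 15 * e^(-2.190)
  = 13 + 15 * 0.11192
  = 13 + 1.6788
  = 14.68%


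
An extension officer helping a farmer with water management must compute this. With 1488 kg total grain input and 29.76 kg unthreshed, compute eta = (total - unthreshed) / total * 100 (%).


eta = (total - unthreshed) / total * 100
    = (1488 - 29.76) / 1488 * 100
    = 1458.24 / 1488 * 100
    = 98%


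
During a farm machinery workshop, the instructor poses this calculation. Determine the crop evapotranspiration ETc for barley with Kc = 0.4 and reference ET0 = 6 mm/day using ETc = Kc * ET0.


ETc = Kc * ET0
    = 0.4 * 6
    = 2.40 mm/day


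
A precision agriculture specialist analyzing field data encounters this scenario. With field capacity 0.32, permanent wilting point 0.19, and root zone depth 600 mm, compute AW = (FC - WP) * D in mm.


AW = (FC - WP) * D
   = (0.32 - 0.19) * 600
   = 0.13 * 600
   = 78 mm


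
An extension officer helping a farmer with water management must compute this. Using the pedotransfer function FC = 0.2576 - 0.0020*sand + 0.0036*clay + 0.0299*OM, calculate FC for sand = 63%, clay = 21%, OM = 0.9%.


FC = 0.2576 - 0.0020*63 + 0.0036*21 + 0.0299*0.9
   = 0.2576 - 0.1260 + 0.0756 + 0.0269
   = 0.2341


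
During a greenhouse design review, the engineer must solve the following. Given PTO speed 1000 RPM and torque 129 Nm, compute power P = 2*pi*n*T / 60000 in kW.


P = 2*pi*n*T / 60000
  = 2*pi * 1000 * 129 / 60000
  = 810530.90 / 60000
  = 13.51 kW


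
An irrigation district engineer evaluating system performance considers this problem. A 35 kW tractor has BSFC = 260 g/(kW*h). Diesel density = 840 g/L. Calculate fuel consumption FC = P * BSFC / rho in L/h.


FC = P * BSFC / rho_fuel
   = 35 * 260 / 840
   = 9100 / 840
   = 10.83 L/h


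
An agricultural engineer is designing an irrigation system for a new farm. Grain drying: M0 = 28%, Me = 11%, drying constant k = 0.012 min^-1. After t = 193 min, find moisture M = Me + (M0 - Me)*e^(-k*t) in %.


M = Me + (M0 - Me) * e^(-k*t)
  = 11 + (28 - 11) * e^(-0.012*193)
  = 11 + 17 * e^(-2.316)
  = 11 + 17 * 0.09867
  = 11 + 1.6773
  = 12.68%


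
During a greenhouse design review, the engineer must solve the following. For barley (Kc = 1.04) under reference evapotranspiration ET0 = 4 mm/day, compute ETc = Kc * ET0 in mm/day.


ETc = Kc * ET0
    = 1.04 * 4
    = 4.16 mm/day


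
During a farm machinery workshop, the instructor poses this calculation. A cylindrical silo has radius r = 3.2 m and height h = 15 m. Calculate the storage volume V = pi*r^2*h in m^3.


V = pi * r^2 * h
  = pi * 3.2^2 * 15
  = pi * 10.24 * 15
  = 482.55 m^3


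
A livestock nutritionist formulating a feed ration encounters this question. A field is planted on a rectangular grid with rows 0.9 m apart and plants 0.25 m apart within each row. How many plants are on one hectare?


D = 10000 / (row_sp * plant_sp)
  = 10000 / (0.9 * 0.25)
  = 10000 / 0.2250
  = 44444.44 plants/ha


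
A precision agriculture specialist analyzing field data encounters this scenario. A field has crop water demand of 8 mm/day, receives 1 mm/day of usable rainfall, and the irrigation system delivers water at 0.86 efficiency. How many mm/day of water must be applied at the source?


IWR = (ETc - Pe) / Ea
    = (8 - 1) / 0.86
    = 7 / 0.86
    = 8.14 mm/day


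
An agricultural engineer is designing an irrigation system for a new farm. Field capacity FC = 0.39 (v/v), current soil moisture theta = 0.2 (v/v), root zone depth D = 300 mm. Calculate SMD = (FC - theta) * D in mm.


SMD = (FC - theta) * D
    = (0.39 - 0.2) * 300
    = 0.190 * 300
    = 57 mm


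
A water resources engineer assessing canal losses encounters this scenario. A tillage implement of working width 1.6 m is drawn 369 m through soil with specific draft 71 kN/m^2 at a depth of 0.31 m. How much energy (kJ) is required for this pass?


E = k * d * w * L
  = 71 * 0.31 * 1.6 * 369
  = 12994.70 kJ


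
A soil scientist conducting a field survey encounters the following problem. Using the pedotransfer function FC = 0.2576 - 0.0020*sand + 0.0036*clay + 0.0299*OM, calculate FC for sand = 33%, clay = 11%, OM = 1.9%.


FC = 0.2576 - 0.0020*33 + 0.0036*11 + 0.0299*1.9
   = 0.2576 - 0.0660 + 0.0396 + 0.0568
   = 0.2880


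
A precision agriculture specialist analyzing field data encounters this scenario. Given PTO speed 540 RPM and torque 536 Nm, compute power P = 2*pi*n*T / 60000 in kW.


P = 2*pi*n*T / 60000
  = 2*pi * 540 * 536 / 60000
  = 1818605.16 / 60000
  = 30.31 kW


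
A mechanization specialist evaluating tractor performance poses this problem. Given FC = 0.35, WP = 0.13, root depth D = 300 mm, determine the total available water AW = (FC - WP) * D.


AW = (FC - WP) * D
   = (0.35 - 0.13) * 300
   = 0.22 * 300
   = 66 mm


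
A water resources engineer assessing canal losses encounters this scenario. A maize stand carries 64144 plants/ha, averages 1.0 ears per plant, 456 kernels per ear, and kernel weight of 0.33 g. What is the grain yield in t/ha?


Y = density * ears * kernels * kw
  = 64144 * 1.0 * 456 * 0.33 g/ha
  = 9652389.12 g/ha
  = 9652.39 kg/ha = 9.65 t/ha


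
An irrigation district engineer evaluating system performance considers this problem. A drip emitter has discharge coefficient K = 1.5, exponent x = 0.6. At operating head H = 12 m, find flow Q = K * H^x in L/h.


Q = K * H^x
  = 1.5 * 12^0.6
  = 1.5 * 4.4413
  = 6.66 L/h


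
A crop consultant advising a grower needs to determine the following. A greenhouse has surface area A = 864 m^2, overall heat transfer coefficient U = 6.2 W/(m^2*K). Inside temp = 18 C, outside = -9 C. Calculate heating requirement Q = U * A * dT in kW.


dT = 18 - (-9) = 27 K
Q = U * A * dT
  = 6.2 * 864 * 27
  = 144633.60 W = 144.63 kW


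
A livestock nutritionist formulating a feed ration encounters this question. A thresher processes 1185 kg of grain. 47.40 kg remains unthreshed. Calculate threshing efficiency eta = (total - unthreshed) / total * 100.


eta = (total - unthreshed) / total * 100
    = (1185 - 47.40) / 1185 * 100
    = 1137.60 / 1185 * 100
    = 96%


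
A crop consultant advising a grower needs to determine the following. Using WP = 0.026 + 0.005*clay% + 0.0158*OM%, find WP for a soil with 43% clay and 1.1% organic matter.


WP = 0.026 + 0.005*43 + 0.0158*1.1
   = 0.026 + 0.2150 + 0.0174
   = 0.2584


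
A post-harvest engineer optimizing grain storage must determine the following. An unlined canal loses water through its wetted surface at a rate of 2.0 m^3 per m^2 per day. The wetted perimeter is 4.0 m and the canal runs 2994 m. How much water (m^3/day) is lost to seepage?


S = C * P * L
  = 2.0 * 4.0 * 2994
  = 23952 m^3/day


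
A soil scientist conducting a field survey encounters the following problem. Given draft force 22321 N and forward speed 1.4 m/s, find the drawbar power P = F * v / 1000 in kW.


P = F * v / 1000
  = 22321 * 1.4 / 1000
  = 31249.40 / 1000
  = 31.25 kW


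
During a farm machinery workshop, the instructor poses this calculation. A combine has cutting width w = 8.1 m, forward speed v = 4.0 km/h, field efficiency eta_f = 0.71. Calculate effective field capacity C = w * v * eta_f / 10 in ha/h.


C = w * v * eta_f / 10
  = 8.1 * 4.0 * 0.71 / 10
  = 23.00 / 10
  = 2.30 ha/h


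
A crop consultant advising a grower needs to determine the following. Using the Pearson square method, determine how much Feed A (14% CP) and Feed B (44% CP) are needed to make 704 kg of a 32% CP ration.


parts_A = CP_b - target = 44 - 32 = 12
parts_B = target - CP_a = 32 - 14 = 18
total_parts = 12 + 18 = 30
Feed A = 704 * 12 / 30 = 281.60 kg
Feed B = 704 * 18 / 30 = 422.40 kg

281.60 kg


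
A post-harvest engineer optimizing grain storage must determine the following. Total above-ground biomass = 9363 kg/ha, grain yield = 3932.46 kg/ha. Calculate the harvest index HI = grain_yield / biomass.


HI = grain_yield / biomass
   = 3932.46 / 9363
   = 0.42


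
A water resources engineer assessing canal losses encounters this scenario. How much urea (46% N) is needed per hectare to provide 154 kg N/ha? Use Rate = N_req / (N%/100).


Rate = N_required / (N_content / 100)
     = 154 / (46 / 100)
     = 154 / 0.46
     = 334.78 kg/ha


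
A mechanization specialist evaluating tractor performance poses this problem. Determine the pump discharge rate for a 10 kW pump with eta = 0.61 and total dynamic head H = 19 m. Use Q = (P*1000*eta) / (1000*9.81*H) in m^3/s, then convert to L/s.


Q = (P * 1000 * eta) / (rho * g * H)
  = (10 * 1000 * 0.61) / (1000 * 9.81 * 19)
  = 6100 / 186390
  = 0.03273 m^3/s = 32.73 L/s


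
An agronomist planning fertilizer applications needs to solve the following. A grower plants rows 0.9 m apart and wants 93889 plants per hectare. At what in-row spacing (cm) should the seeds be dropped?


spacing = 10000 / (row_sp * density)
        = 10000 / (0.9 * 93889)
        = 10000 / 84500.10
        = 0.11834 m = 11.83 cm


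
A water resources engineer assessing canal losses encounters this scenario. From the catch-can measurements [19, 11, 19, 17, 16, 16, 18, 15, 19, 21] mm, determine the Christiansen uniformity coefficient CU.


xbar = 171 / 10 = 17.100
sum|xi - xbar| = 21
CU = 100 * (1 - 21 / (10 * 17.100))
   = 100 * (1 - 0.1228)
   = 87.72%


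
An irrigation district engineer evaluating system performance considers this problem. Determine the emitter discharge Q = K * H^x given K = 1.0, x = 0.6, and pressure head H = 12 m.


Q = K * H^x
  = 1.0 * 12^0.6
  = 1.0 * 4.4413
  = 4.44 L/h


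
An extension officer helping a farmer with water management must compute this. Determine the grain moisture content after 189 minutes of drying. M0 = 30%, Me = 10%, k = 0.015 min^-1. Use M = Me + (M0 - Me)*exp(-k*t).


M = Me + (M0 - Me) * e^(-k*t)
  = 10 + (30 - 10) * e^(-0.015*189)
  = 10 + 20 * e^(-2.835)
  = 10 + 20 * 0.05872
  = 10 + 1.1744
  = 11.17%


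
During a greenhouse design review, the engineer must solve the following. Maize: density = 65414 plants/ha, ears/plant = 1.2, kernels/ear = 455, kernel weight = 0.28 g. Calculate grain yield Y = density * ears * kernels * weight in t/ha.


Y = density * ears * kernels * kw
  = 65414 * 1.2 * 455 * 0.28 g/ha
  = 10000492.32 g/ha
  = 10000.49 kg/ha = 10.00 t/ha


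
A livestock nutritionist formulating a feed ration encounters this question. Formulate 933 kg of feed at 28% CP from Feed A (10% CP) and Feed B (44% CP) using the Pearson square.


parts_A = CP_b - target = 44 - 28 = 16
parts_B = target - CP_a = 28 - 10 = 18
total_parts = 16 + 18 = 34
Feed A = 933 * 16 / 34 = 439.06 kg
Feed B = 933 * 18 / 34 = 493.94 kg

439.06 kg


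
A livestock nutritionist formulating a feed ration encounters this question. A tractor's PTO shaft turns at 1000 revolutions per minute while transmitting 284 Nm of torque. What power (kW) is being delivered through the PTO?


P = 2*pi*n*T / 60000
  = 2*pi * 1000 * 284 / 60000
  = 1784424.63 / 60000
  = 29.74 kW


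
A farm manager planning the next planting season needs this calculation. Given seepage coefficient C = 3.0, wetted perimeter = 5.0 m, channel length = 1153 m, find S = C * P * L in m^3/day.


S = C * P * L
  = 3.0 * 5.0 * 1153
  = 17295 m^3/day


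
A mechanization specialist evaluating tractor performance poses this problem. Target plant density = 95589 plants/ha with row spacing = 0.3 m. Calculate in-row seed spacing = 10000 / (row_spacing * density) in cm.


spacing = 10000 / (row_sp * density)
        = 10000 / (0.3 * 95589)
        = 10000 / 28676.70
        = 0.34872 m = 34.87 cm


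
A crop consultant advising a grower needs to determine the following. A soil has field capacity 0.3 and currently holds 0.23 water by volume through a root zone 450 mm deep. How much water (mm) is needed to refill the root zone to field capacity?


SMD = (FC - theta) * D
    = (0.3 - 0.23) * 450
    = 0.070 * 450
    = 31.50 mm


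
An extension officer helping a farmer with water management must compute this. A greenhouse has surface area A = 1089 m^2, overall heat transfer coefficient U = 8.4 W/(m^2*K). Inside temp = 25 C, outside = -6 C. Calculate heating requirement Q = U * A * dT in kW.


dT = 25 - (-6) = 31 K
Q = U * A * dT
  = 8.4 * 1089 * 31
  = 283575.60 W = 283.58 kW


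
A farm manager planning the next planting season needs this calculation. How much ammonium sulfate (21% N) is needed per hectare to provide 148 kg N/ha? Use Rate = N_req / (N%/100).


Rate = N_required / (N_content / 100)
     = 148 / (21 / 100)
     = 148 / 0.21
     = 704.76 kg/ha


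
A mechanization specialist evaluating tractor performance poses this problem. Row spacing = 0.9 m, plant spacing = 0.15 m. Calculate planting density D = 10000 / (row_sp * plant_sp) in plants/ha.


D = 10000 / (row_sp * plant_sp)
  = 10000 / (0.9 * 0.15)
  = 10000 / 0.1350
  = 74074.07 plants/ha


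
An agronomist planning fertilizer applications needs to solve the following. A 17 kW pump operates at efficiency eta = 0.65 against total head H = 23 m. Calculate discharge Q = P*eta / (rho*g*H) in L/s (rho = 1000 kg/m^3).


Q = (P * 1000 * eta) / (rho * g * H)
  = (17 * 1000 * 0.65) / (1000 * 9.81 * 23)
  = 11050 / 225630
  = 0.04897 m^3/s = 48.97 L/s


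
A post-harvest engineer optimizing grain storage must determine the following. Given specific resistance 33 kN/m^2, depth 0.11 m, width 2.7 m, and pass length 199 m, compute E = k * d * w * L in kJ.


E = k * d * w * L
  = 33 * 0.11 * 2.7 * 199
  = 1950.40 kJ
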